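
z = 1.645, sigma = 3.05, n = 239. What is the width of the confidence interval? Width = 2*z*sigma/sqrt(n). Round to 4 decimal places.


width = 2*z*sigma/sqrt(n)
2*z*sigma = 2 * 1.645 * 3.05 = 10.0345
sqrt(239) ≈ 15.459625
width = 10.0345 / 15.459625 ≈ 0.649078

0.6491


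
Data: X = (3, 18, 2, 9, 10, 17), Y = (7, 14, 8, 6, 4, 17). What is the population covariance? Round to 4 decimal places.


Cov = (1/n)*sum((xi-xbar)(yi-ybar))
n = 6, xbar = 59/6 ≈ 9.833333, ybar = 56/6 = 28/3 ≈ 9.333333
sum((xi-xbar)(yi-ybar)) = 364/3 ≈ 121.333333
Cov = 121.333333 / 6 = 182/9 ≈ 20.222222

20.2222


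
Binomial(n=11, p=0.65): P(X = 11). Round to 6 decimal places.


P = C(n,k) * p^k * (1-p)^(n-k)
C(11,11) = 1
p^k = 0.65^11 ≈ 0.008750783
(1-p)^(n-k) = 0.35^0 = 1
P = 1 * 0.008750783 * 1 ≈ 0.008751

0.008751


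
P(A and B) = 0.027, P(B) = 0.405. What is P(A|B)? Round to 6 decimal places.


P(A|B) = P(A and B) / P(B) = 0.027 / 0.405 = 1/15 ≈ 0.06666667

0.066667


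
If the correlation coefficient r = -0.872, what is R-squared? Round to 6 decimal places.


R^2 = r^2 = (-0.872)^2 = 0.760384

0.760384


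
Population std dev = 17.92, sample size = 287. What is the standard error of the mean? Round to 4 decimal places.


SE = sigma / sqrt(n)
sqrt(287) ≈ 16.941074
SE = 17.92 / 16.941074 ≈ 1.057784

1.0578


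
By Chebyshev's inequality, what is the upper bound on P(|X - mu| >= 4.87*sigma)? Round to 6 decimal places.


P <= 1/k^2
k^2 = 4.87^2 = 23.7169
1/k^2 = 1 / 23.7169 ≈ 0.04216403

0.042164


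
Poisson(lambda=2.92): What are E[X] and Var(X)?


E[X] = Var(X) = lambda = 2.92

2.92, 2.92


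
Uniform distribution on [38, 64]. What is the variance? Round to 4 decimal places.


Var = (b-a)^2 / 12
(b-a)^2 = (64 - 38)^2 = 676
Var = 676/12 ≈ 56.333333

56.3333


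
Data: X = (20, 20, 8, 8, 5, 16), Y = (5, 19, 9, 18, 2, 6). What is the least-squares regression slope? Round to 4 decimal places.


b = sum((xi-xbar)(yi-ybar)) / sum((xi-xbar)^2)
n = 6, xbar = 77/6 ≈ 12.833333, ybar = 59/6 ≈ 9.833333
Sxy = sum((xi-xbar)(yi-ybar)) = 269/6 ≈ 44.833333
Sxx = sum((xi-xbar)^2) = 1325/6 ≈ 220.833333
b = Sxy / Sxx = 269/1325 ≈ 0.203019

0.2030


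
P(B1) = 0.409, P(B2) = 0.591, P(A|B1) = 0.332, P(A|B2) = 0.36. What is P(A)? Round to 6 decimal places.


P(A) = P(A|B1)*P(B1) + P(A|B2)*P(B2)
P(A|B1)*P(B1) = 0.332 * 0.409 = 0.135788
P(A|B2)*P(B2) = 0.36 * 0.591 = 0.21276
P(A) = 0.135788 + 0.21276 = 0.348548

0.348548


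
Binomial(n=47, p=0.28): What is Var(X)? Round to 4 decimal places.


Var = n*p*(1-p) = 47 * 0.28 * 0.72 = 9.4752

9.4752


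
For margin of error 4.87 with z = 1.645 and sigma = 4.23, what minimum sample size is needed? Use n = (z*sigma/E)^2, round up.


z*sigma/E = 1.645 * 4.23 / 4.87 ≈ 1.428819
(z*sigma/E)^2 ≈ 2.041525
round up: n = 3

3


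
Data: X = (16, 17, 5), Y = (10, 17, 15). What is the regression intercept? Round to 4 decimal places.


a = ybar - b*xbar, where b = sum((xi-xbar)(yi-ybar)) / sum((xi-xbar)^2)
n = 3, xbar = 38/3 ≈ 12.666667, ybar = 42/3 = 14
Sxy = sum((xi-xbar)(yi-ybar)) = -8
Sxx = sum((xi-xbar)^2) = 266/3 ≈ 88.666667
b = Sxy / Sxx = -12/133 ≈ -0.090226
a = 14 - (-0.090226) * 12.666667 = 106/7 ≈ 15.142857

15.1429


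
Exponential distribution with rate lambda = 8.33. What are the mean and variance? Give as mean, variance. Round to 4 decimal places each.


mean = 1/lam, var = 1/lam^2
mean = 1 / 8.33 = 100/833 ≈ 0.120048
lam^2 = 8.33^2 = 69.3889
var = 1 / 69.3889 ≈ 0.014412

0.1200, 0.0144


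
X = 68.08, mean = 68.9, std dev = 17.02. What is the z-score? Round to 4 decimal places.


z = (X - mu) / sigma
X - mu = 68.08 - 68.9 = -0.82
z = -0.82 / 17.02 = -41/851 ≈ -0.048179

-0.0482


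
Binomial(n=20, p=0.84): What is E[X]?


E[X] = n*p = 20 * 0.84 = 16.8

16.8


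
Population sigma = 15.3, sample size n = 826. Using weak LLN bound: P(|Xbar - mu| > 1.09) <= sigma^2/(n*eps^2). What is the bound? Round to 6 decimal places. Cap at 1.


bound = min(1, sigma^2/(n*eps^2))
sigma^2 = 15.3^2 = 234.09
n*eps^2 = 826 * 1.09^2 = 826 * 1.1881 = 981.3706
sigma^2/(n*eps^2) = 234.09 / 981.3706 ≈ 0.23853374

0.238534


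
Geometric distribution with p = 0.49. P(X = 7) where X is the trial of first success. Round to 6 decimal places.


P = (1-p)^(k-1) * p
(1-p)^(k-1) = 0.51^6 ≈ 0.01759629
P = 0.01759629 * 0.49 ≈ 0.008622181

0.008622


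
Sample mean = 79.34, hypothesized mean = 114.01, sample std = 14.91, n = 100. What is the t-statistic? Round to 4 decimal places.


t = (xbar - mu0) / (s/sqrt(n))
xbar - mu0 = 79.34 - 114.01 = -34.67
sqrt(100) = 10
s/sqrt(n) = 14.91 / 10 = 1.491
t = -34.67 / 1.491 = -34670/1491 ≈ -23.252850

-23.2529


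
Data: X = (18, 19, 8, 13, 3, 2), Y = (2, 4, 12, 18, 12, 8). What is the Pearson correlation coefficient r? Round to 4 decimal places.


r = sum((xi-xbar)(yi-ybar)) / sqrt(sum((xi-xbar)^2) * sum((yi-ybar)^2))
n = 6, xbar = 63/6 = 10.5, ybar = 56/6 = 28/3 ≈ 9.333333
Sxy = sum((xi-xbar)(yi-ybar)) = -94
Sxx = sum((xi-xbar)^2) = 269.5
Syy = sum((yi-ybar)^2) = 520/3 ≈ 173.333333
sqrt(Sxx*Syy) ≈ 216.132675
r = Sxy / sqrt(Sxx*Syy) = -94 / 216.132675 ≈ -0.434918

-0.4349


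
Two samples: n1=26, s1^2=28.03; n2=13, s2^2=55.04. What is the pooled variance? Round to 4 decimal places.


sp^2 = ((n1-1)*s1^2 + (n2-1)*s2^2)/(n1+n2-2)
(n1-1)*s1^2 = 25 * 28.03 = 700.75
(n2-1)*s2^2 = 12 * 55.04 = 660.48
numerator = 700.75 + 660.48 = 1361.23
n1+n2-2 = 37
sp^2 = 1361.23 / 37 = 36.79

36.7900


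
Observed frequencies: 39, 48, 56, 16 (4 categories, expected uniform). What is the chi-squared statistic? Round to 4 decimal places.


chi2 = sum((O-E)^2/E), E = total/4
total = 159, E = 159/4 = 39.75
(39 - 39.75)^2 / 39.75 = 0.5625 / 39.75 = 3/212 ≈ 0.014151
(48 - 39.75)^2 / 39.75 = 68.0625 / 39.75 = 363/212 ≈ 1.712264
(56 - 39.75)^2 / 39.75 = 264.0625 / 39.75 = 4225/636 ≈ 6.643082
(16 - 39.75)^2 / 39.75 = 564.0625 / 39.75 = 9025/636 ≈ 14.190252
chi2 = 3587/159 ≈ 22.559748

22.5597


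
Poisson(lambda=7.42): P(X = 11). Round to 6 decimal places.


P = e^(-lam) * lam^k / k!
e^(-7.42) ≈ 0.0005991491
lam^k = 7.42^11 ≈ 3753556505.594981
k! = 11! = 39916800
P = 0.0005991491 * 3753556505.594981 / 39916800 ≈ 0.056341

0.056341


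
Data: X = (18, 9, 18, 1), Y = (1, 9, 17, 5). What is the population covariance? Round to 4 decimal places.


Cov = (1/n)*sum((xi-xbar)(yi-ybar))
n = 4, xbar = 46/4 = 11.5, ybar = 32/4 = 8
sum((xi-xbar)(yi-ybar)) = 42
Cov = 42 / 4 = 10.5

10.5000


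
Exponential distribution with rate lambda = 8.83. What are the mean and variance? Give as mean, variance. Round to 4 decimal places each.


mean = 1/lam, var = 1/lam^2
mean = 1 / 8.83 = 100/883 ≈ 0.113250
lam^2 = 8.83^2 = 77.9689
var = 1 / 77.9689 ≈ 0.012826

0.1133, 0.0128


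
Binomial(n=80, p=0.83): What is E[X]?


E[X] = n*p = 80 * 0.83 = 66.4

66.4


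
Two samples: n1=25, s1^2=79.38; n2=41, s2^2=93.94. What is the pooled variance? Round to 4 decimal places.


sp^2 = ((n1-1)*s1^2 + (n2-1)*s2^2)/(n1+n2-2)
(n1-1)*s1^2 = 24 * 79.38 = 1905.12
(n2-1)*s2^2 = 40 * 93.94 = 3757.6
numerator = 1905.12 + 3757.6 = 5662.72
n1+n2-2 = 64
sp^2 = 5662.72 / 64 = 88.48

88.4800


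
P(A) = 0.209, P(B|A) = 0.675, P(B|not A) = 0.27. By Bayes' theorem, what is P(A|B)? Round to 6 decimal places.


P(A|B) = P(B|A)*P(A) / P(B), P(B) = P(B|A)*P(A) + P(B|not A)*P(not A)
P(B|A)*P(A) = 0.675 * 0.209 = 0.141075
P(B|not A)*P(not A) = 0.27 * 0.791 = 0.21357
P(B) = 0.141075 + 0.21357 = 0.354645
P(A|B) = 0.141075 / 0.354645 = 1045/2627 ≈ 0.39779216

0.397792


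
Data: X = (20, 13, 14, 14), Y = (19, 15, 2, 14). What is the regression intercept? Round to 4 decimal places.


a = ybar - b*xbar, where b = sum((xi-xbar)(yi-ybar)) / sum((xi-xbar)^2)
n = 4, xbar = 61/4 = 15.25, ybar = 50/4 = 12.5
Sxy = sum((xi-xbar)(yi-ybar)) = 36.5
Sxx = sum((xi-xbar)^2) = 30.75
b = Sxy / Sxx = 146/123 ≈ 1.186992
a = 12.5 - 1.186992 * 15.25 = -689/123 ≈ -5.601626

-5.6016


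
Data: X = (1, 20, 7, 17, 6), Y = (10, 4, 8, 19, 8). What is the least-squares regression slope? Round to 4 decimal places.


b = sum((xi-xbar)(yi-ybar)) / sum((xi-xbar)^2)
n = 5, xbar = 51/5 = 10.2, ybar = 49/5 = 9.8
Sxy = sum((xi-xbar)(yi-ybar)) = 17.2
Sxx = sum((xi-xbar)^2) = 254.8
b = Sxy / Sxx = 43/637 ≈ 0.067504

0.0675


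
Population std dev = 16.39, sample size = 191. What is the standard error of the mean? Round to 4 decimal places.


SE = sigma / sqrt(n)
sqrt(191) ≈ 13.820275
SE = 16.39 / 13.820275 ≈ 1.185939

1.1859


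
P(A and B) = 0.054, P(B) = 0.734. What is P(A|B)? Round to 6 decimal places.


P(A|B) = P(A and B) / P(B) = 0.054 / 0.734 = 27/367 ≈ 0.07356948

0.073569


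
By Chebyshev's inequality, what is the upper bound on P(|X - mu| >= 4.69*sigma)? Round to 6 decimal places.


P <= 1/k^2
k^2 = 4.69^2 = 21.9961
1/k^2 = 1 / 21.9961 ≈ 0.04546260

0.045463


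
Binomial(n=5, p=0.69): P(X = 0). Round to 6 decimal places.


P = C(n,k) * p^k * (1-p)^(n-k)
C(5,0) = 1
p^k = 0.69^0 = 1
(1-p)^(n-k) = 0.31^5 ≈ 0.002862915
P = 1 * 1 * 0.002862915 ≈ 0.002863

0.002863


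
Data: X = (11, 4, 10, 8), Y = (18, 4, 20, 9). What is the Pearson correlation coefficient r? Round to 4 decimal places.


r = sum((xi-xbar)(yi-ybar)) / sqrt(sum((xi-xbar)^2) * sum((yi-ybar)^2))
n = 4, xbar = 33/4 = 8.25, ybar = 51/4 = 12.75
Sxy = sum((xi-xbar)(yi-ybar)) = 65.25
Sxx = sum((xi-xbar)^2) = 28.75
Syy = sum((yi-ybar)^2) = 170.75
sqrt(Sxx*Syy) ≈ 70.064702
r = Sxy / sqrt(Sxx*Syy) = 65.25 / 70.064702 ≈ 0.931282

0.9313


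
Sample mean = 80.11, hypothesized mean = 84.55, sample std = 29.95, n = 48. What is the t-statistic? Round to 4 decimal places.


t = (xbar - mu0) / (s/sqrt(n))
xbar - mu0 = 80.11 - 84.55 = -4.44
sqrt(48) ≈ 6.92820323
s/sqrt(n) = 29.95 / 6.92820323 ≈ 4.32291014
t = -4.44 / 4.32291014 ≈ -1.027086

-1.0271


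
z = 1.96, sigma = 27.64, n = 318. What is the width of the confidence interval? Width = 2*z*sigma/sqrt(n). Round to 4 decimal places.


width = 2*z*sigma/sqrt(n)
2*z*sigma = 2 * 1.96 * 27.64 = 108.3488
sqrt(318) ≈ 17.832555
width = 108.3488 / 17.832555 ≈ 6.075899

6.0759


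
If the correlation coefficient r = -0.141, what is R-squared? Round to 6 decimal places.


R^2 = r^2 = (-0.141)^2 = 0.019881

0.019881


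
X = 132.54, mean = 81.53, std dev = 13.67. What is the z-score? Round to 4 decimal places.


z = (X - mu) / sigma
X - mu = 132.54 - 81.53 = 51.01
z = 51.01 / 13.67 = 5101/1367 ≈ 3.731529

3.7315


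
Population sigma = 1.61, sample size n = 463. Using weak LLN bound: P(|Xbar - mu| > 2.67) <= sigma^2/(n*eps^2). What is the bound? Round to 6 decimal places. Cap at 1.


bound = min(1, sigma^2/(n*eps^2))
sigma^2 = 1.61^2 = 2.5921
n*eps^2 = 463 * 2.67^2 = 463 * 7.1289 = 3300.6807
sigma^2/(n*eps^2) = 2.5921 / 3300.6807 ≈ 0.00078532

0.000785


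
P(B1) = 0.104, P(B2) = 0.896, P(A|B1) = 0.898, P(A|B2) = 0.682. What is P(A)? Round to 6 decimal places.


P(A) = P(A|B1)*P(B1) + P(A|B2)*P(B2)
P(A|B1)*P(B1) = 0.898 * 0.104 = 0.093392
P(A|B2)*P(B2) = 0.682 * 0.896 = 0.611072
P(A) = 0.093392 + 0.611072 = 0.704464

0.704464


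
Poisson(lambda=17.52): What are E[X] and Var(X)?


E[X] = Var(X) = lambda = 17.52

17.52, 17.52


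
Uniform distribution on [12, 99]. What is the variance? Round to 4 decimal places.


Var = (b-a)^2 / 12
(b-a)^2 = (99 - 12)^2 = 7569
Var = 7569/12 = 630.75

630.7500


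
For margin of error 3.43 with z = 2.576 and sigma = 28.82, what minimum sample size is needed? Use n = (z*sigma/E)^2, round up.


z*sigma/E = 2.576 * 28.82 / 3.43 = 132572/6125 ≈ 21.644408
(z*sigma/E)^2 ≈ 468.480405
round up: n = 469

469


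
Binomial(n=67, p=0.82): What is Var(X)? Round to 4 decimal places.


Var = n*p*(1-p) = 67 * 0.82 * 0.18 = 9.8892

9.8892


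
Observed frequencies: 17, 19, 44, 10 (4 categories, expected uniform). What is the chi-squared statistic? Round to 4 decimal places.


chi2 = sum((O-E)^2/E), E = total/4
total = 90, E = 90/4 = 22.5
(17 - 22.5)^2 / 22.5 = 30.25 / 22.5 = 121/90 ≈ 1.344444
(19 - 22.5)^2 / 22.5 = 12.25 / 22.5 = 49/90 ≈ 0.544444
(44 - 22.5)^2 / 22.5 = 462.25 / 22.5 = 1849/90 ≈ 20.544444
(10 - 22.5)^2 / 22.5 = 156.25 / 22.5 = 125/18 ≈ 6.944444
chi2 = 1322/45 ≈ 29.377778

29.3778


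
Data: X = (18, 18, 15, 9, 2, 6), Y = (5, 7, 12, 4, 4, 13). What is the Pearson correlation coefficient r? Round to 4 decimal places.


r = sum((xi-xbar)(yi-ybar)) / sqrt(sum((xi-xbar)^2) * sum((yi-ybar)^2))
n = 6, xbar = 68/6 = 34/3 ≈ 11.333333, ybar = 45/6 = 7.5
Sxy = sum((xi-xbar)(yi-ybar)) = 8
Sxx = sum((xi-xbar)^2) = 670/3 ≈ 223.333333
Syy = sum((yi-ybar)^2) = 81.5
sqrt(Sxx*Syy) ≈ 134.913553
r = Sxy / sqrt(Sxx*Syy) = 8 / 134.913553 ≈ 0.059297

0.0593


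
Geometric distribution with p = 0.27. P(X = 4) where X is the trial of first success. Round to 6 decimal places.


P = (1-p)^(k-1) * p
(1-p)^(k-1) = 0.73^3 = 0.389017
P = 0.389017 * 0.27 ≈ 0.1050346

0.105035


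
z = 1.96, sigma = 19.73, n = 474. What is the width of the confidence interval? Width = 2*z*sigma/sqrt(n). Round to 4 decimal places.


width = 2*z*sigma/sqrt(n)
2*z*sigma = 2 * 1.96 * 19.73 = 77.3416
sqrt(474) ≈ 21.771541
width = 77.3416 / 21.771541 ≈ 3.552417

3.5524


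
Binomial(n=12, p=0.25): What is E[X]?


E[X] = n*p = 12 * 0.25 = 3

3


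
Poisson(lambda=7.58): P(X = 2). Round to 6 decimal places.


P = e^(-lam) * lam^k / k!
e^(-7.58) ≈ 0.0005105612
lam^k = 7.58^2 = 57.4564
k! = 2! = 2
P = 0.0005105612 * 57.4564 / 2 ≈ 0.014668

0.014668


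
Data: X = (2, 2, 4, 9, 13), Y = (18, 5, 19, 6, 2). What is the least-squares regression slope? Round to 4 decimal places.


b = sum((xi-xbar)(yi-ybar)) / sum((xi-xbar)^2)
n = 5, xbar = 30/5 = 6, ybar = 50/5 = 10
Sxy = sum((xi-xbar)(yi-ybar)) = -98
Sxx = sum((xi-xbar)^2) = 94
b = Sxy / Sxx = -49/47 ≈ -1.042553

-1.0426


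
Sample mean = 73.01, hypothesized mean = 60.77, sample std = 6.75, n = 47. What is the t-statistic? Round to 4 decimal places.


t = (xbar - mu0) / (s/sqrt(n))
xbar - mu0 = 73.01 - 60.77 = 12.24
sqrt(47) ≈ 6.85565460
s/sqrt(n) = 6.75 / 6.85565460 ≈ 0.98458869
t = 12.24 / 0.98458869 ≈ 12.431587

12.4316


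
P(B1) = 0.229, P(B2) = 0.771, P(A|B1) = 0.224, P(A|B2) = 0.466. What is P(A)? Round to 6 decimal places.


P(A) = P(A|B1)*P(B1) + P(A|B2)*P(B2)
P(A|B1)*P(B1) = 0.224 * 0.229 = 0.051296
P(A|B2)*P(B2) = 0.466 * 0.771 = 0.359286
P(A) = 0.051296 + 0.359286 = 0.410582

0.410582


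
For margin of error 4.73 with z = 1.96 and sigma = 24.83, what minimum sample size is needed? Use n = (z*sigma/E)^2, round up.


z*sigma/E = 1.96 * 24.83 / 4.73 ≈ 10.288964
(z*sigma/E)^2 ≈ 105.862781
round up: n = 106

106


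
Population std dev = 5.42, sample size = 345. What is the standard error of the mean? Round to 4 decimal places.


SE = sigma / sqrt(n)
sqrt(345) ≈ 18.574176
SE = 5.42 / 18.574176 ≈ 0.291803

0.2918


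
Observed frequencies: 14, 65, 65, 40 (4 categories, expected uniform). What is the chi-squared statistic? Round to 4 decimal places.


chi2 = sum((O-E)^2/E), E = total/4
total = 184, E = 184/4 = 46
(14 - 46)^2 / 46 = 1024 / 46 = 512/23 ≈ 22.260870
(65 - 46)^2 / 46 = 361 / 46 = 361/46 ≈ 7.847826
(65 - 46)^2 / 46 = 361 / 46 = 361/46 ≈ 7.847826
(40 - 46)^2 / 46 = 36 / 46 = 18/23 ≈ 0.782609
chi2 = 891/23 ≈ 38.739130

38.7391


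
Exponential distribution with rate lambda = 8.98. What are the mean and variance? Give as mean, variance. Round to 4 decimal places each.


mean = 1/lam, var = 1/lam^2
mean = 1 / 8.98 = 50/449 ≈ 0.111359
lam^2 = 8.98^2 = 80.6404
var = 1 / 80.6404 ≈ 0.012401

0.1114, 0.0124


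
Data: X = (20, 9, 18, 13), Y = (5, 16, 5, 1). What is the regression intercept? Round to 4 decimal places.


a = ybar - b*xbar, where b = sum((xi-xbar)(yi-ybar)) / sum((xi-xbar)^2)
n = 4, xbar = 60/4 = 15, ybar = 27/4 = 6.75
Sxy = sum((xi-xbar)(yi-ybar)) = -58
Sxx = sum((xi-xbar)^2) = 74
b = Sxy / Sxx = -29/37 ≈ -0.783784
a = 6.75 - (-0.783784) * 15 = 2739/148 ≈ 18.506757

18.5068


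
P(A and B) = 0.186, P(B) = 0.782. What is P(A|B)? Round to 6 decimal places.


P(A|B) = P(A and B) / P(B) = 0.186 / 0.782 = 93/391 ≈ 0.23785166

0.237852


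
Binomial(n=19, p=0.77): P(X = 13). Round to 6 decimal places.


P = C(n,k) * p^k * (1-p)^(n-k)
C(19,13) = 27132
p^k = 0.77^13 ≈ 0.03344871
(1-p)^(n-k) = 0.23^6 ≈ 0.0001480359
P = 27132 * 0.03344871 * 0.0001480359 ≈ 0.134347

0.134347


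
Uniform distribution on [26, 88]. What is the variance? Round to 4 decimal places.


Var = (b-a)^2 / 12
(b-a)^2 = (88 - 26)^2 = 3844
Var = 3844/12 ≈ 320.333333

320.3333


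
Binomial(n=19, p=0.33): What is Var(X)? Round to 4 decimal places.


Var = n*p*(1-p) = 19 * 0.33 * 0.67 = 4.2009

4.2009


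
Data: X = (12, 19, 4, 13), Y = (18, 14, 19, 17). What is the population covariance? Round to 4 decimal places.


Cov = (1/n)*sum((xi-xbar)(yi-ybar))
n = 4, xbar = 48/4 = 12, ybar = 68/4 = 17
sum((xi-xbar)(yi-ybar)) = -37
Cov = -37 / 4 = -9.25

-9.2500


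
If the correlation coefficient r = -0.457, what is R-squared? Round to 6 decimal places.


R^2 = r^2 = (-0.457)^2 = 0.208849

0.208849


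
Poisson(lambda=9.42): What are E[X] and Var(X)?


E[X] = Var(X) = lambda = 9.42

9.42, 9.42


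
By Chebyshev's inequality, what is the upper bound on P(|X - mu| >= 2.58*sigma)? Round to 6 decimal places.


P <= 1/k^2
k^2 = 2.58^2 = 6.6564
1/k^2 = 1 / 6.6564 ≈ 0.15023136

0.150231


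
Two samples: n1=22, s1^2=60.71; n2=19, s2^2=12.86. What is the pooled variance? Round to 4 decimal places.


sp^2 = ((n1-1)*s1^2 + (n2-1)*s2^2)/(n1+n2-2)
(n1-1)*s1^2 = 21 * 60.71 = 1274.91
(n2-1)*s2^2 = 18 * 12.86 = 231.48
numerator = 1274.91 + 231.48 = 1506.39
n1+n2-2 = 39
sp^2 = 1506.39 / 39 = 50213/1300 ≈ 38.625385

38.6254


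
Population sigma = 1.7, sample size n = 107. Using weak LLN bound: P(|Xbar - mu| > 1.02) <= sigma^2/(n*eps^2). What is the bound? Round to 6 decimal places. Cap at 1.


bound = min(1, sigma^2/(n*eps^2))
sigma^2 = 1.7^2 = 2.89
n*eps^2 = 107 * 1.02^2 = 107 * 1.0404 = 111.3228
sigma^2/(n*eps^2) = 2.89 / 111.3228 = 25/963 ≈ 0.02596054

0.025961


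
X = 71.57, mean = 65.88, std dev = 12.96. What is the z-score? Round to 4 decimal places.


z = (X - mu) / sigma
X - mu = 71.57 - 65.88 = 5.69
z = 5.69 / 12.96 = 569/1296 ≈ 0.439043

0.4390


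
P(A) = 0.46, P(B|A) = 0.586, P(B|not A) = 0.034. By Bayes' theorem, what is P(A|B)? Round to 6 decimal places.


P(A|B) = P(B|A)*P(A) / P(B), P(B) = P(B|A)*P(A) + P(B|not A)*P(not A)
P(B|A)*P(A) = 0.586 * 0.46 = 0.26956
P(B|not A)*P(not A) = 0.034 * 0.54 = 0.01836
P(B) = 0.26956 + 0.01836 = 0.28792
P(A|B) = 0.26956 / 0.28792 = 6739/7198 ≈ 0.93623229

0.936232


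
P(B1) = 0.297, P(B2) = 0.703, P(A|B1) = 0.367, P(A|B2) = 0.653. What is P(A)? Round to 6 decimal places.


P(A) = P(A|B1)*P(B1) + P(A|B2)*P(B2)
P(A|B1)*P(B1) = 0.367 * 0.297 = 0.108999
P(A|B2)*P(B2) = 0.653 * 0.703 = 0.459059
P(A) = 0.108999 + 0.459059 = 0.568058

0.568058


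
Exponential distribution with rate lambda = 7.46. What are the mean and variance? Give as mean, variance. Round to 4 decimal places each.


mean = 1/lam, var = 1/lam^2
mean = 1 / 7.46 = 50/373 ≈ 0.134048
lam^2 = 7.46^2 = 55.6516
var = 1 / 55.6516 ≈ 0.017969

0.1340, 0.0180


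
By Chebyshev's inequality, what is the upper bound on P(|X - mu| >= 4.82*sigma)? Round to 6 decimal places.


P <= 1/k^2
k^2 = 4.82^2 = 23.2324
1/k^2 = 1 / 23.2324 ≈ 0.04304334

0.043043


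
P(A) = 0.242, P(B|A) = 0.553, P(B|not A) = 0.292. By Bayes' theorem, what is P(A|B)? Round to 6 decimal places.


P(A|B) = P(B|A)*P(A) / P(B), P(B) = P(B|A)*P(A) + P(B|not A)*P(not A)
P(B|A)*P(A) = 0.553 * 0.242 = 0.133826
P(B|not A)*P(not A) = 0.292 * 0.758 = 0.221336
P(B) = 0.133826 + 0.221336 = 0.355162
P(A|B) = 0.133826 / 0.355162 ≈ 0.37680270

0.376803


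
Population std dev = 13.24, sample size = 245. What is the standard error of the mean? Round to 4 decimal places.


SE = sigma / sqrt(n)
sqrt(245) ≈ 15.652476
SE = 13.24 / 15.652476 ≈ 0.845873

0.8459


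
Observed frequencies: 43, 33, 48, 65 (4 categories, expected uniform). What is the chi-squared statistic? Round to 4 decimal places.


chi2 = sum((O-E)^2/E), E = total/4
total = 189, E = 189/4 = 47.25
(43 - 47.25)^2 / 47.25 = 18.0625 / 47.25 = 289/756 ≈ 0.382275
(33 - 47.25)^2 / 47.25 = 203.0625 / 47.25 = 361/84 ≈ 4.297619
(48 - 47.25)^2 / 47.25 = 0.5625 / 47.25 = 1/84 ≈ 0.011905
(65 - 47.25)^2 / 47.25 = 315.0625 / 47.25 = 5041/756 ≈ 6.667989
chi2 = 2147/189 ≈ 11.359788

11.3598


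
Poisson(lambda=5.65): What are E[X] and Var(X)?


E[X] = Var(X) = lambda = 5.65

5.65, 5.65


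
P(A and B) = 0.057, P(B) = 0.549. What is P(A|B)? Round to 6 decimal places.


P(A|B) = P(A and B) / P(B) = 0.057 / 0.549 = 19/183 ≈ 0.10382514

0.103825


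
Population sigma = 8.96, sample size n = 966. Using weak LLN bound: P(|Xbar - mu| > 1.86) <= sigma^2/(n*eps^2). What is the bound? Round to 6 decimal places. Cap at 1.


bound = min(1, sigma^2/(n*eps^2))
sigma^2 = 8.96^2 = 80.2816
n*eps^2 = 966 * 1.86^2 = 966 * 3.4596 = 3341.9736
sigma^2/(n*eps^2) = 80.2816 / 3341.9736 ≈ 0.02402221

0.024022


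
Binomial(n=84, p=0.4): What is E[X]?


E[X] = n*p = 84 * 0.4 = 33.6

33.6


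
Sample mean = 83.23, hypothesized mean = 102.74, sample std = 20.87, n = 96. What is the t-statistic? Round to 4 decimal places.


t = (xbar - mu0) / (s/sqrt(n))
xbar - mu0 = 83.23 - 102.74 = -19.51
sqrt(96) ≈ 9.79795897
s/sqrt(n) = 20.87 / 9.79795897 ≈ 2.13003546
t = -19.51 / 2.13003546 ≈ -9.159472

-9.1595


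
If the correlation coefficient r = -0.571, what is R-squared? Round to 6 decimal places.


R^2 = r^2 = (-0.571)^2 = 0.326041

0.326041


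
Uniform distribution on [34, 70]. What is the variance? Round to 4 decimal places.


Var = (b-a)^2 / 12
(b-a)^2 = (70 - 34)^2 = 1296
Var = 1296/12 = 108

108.0000


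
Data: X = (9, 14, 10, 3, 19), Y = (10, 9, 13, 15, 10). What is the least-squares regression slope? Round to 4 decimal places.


b = sum((xi-xbar)(yi-ybar)) / sum((xi-xbar)^2)
n = 5, xbar = 55/5 = 11, ybar = 57/5 = 11.4
Sxy = sum((xi-xbar)(yi-ybar)) = -46
Sxx = sum((xi-xbar)^2) = 142
b = Sxy / Sxx = -23/71 ≈ -0.323944

-0.3239


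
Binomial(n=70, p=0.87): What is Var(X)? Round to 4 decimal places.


Var = n*p*(1-p) = 70 * 0.87 * 0.13 = 7.917

7.9170


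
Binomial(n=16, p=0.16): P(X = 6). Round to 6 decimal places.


P = C(n,k) * p^k * (1-p)^(n-k)
C(16,6) = 8008
p^k = 0.16^6 ≈ 0.00001677722
(1-p)^(n-k) = 0.84^10 ≈ 0.1749012
P = 8008 * 0.00001677722 * 0.1749012 ≈ 0.023498

0.023498


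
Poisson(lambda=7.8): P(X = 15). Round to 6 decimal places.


P = e^(-lam) * lam^k / k!
e^(-7.8) ≈ 0.0004097350
lam^k = 7.8^15 ≈ 24066838317339.048731
k! = 15! = 1307674368000
P = 0.0004097350 * 24066838317339.048731 / 1307674368000 ≈ 0.007541

0.007541


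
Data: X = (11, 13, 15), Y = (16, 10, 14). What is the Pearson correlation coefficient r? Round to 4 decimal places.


r = sum((xi-xbar)(yi-ybar)) / sqrt(sum((xi-xbar)^2) * sum((yi-ybar)^2))
n = 3, xbar = 39/3 = 13, ybar = 40/3 ≈ 13.333333
Sxy = sum((xi-xbar)(yi-ybar)) = -4
Sxx = sum((xi-xbar)^2) = 8
Syy = sum((yi-ybar)^2) = 56/3 ≈ 18.666667
sqrt(Sxx*Syy) ≈ 12.220202
r = Sxy / sqrt(Sxx*Syy) = -4 / 12.220202 ≈ -0.327327

-0.3273


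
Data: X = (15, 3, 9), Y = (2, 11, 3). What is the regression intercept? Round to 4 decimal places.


a = ybar - b*xbar, where b = sum((xi-xbar)(yi-ybar)) / sum((xi-xbar)^2)
n = 3, xbar = 27/3 = 9, ybar = 16/3 ≈ 5.333333
Sxy = sum((xi-xbar)(yi-ybar)) = -54
Sxx = sum((xi-xbar)^2) = 72
b = Sxy / Sxx = -0.75
a = 5.333333 - (-0.75) * 9 = 145/12 ≈ 12.083333

12.0833


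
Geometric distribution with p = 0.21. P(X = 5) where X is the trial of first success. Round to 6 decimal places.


P = (1-p)^(k-1) * p
(1-p)^(k-1) = 0.79^4 ≈ 0.3895008
P = 0.3895008 * 0.21 ≈ 0.08179517

0.081795


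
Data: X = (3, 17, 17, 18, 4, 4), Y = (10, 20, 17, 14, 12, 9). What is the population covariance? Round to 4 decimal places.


Cov = (1/n)*sum((xi-xbar)(yi-ybar))
n = 6, xbar = 63/6 = 10.5, ybar = 82/6 = 41/3 ≈ 13.666667
sum((xi-xbar)(yi-ybar)) = 134
Cov = 134 / 6 = 67/3 ≈ 22.333333

22.3333


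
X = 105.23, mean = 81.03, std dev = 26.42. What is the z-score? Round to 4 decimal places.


z = (X - mu) / sigma
X - mu = 105.23 - 81.03 = 24.2
z = 24.2 / 26.42 = 1210/1321 ≈ 0.915973

0.9160


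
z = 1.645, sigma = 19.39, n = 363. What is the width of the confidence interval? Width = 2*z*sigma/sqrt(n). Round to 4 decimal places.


width = 2*z*sigma/sqrt(n)
2*z*sigma = 2 * 1.645 * 19.39 = 63.7931
sqrt(363) ≈ 19.052559
width = 63.7931 / 19.052559 ≈ 3.348269

3.3483


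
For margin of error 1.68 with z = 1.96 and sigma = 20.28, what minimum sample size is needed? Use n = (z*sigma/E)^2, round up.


z*sigma/E = 1.96 * 20.28 / 1.68 = 23.66
(z*sigma/E)^2 = 559.7956
round up: n = 560

560


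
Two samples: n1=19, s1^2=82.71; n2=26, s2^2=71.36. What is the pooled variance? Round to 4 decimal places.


sp^2 = ((n1-1)*s1^2 + (n2-1)*s2^2)/(n1+n2-2)
(n1-1)*s1^2 = 18 * 82.71 = 1488.78
(n2-1)*s2^2 = 25 * 71.36 = 1784
numerator = 1488.78 + 1784 = 3272.78
n1+n2-2 = 43
sp^2 = 3272.78 / 43 = 163639/2150 ≈ 76.111163

76.1112


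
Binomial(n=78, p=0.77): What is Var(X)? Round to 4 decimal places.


Var = n*p*(1-p) = 78 * 0.77 * 0.23 = 13.8138

13.8138


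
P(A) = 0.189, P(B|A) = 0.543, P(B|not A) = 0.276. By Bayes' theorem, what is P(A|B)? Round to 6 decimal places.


P(A|B) = P(B|A)*P(A) / P(B), P(B) = P(B|A)*P(A) + P(B|not A)*P(not A)
P(B|A)*P(A) = 0.543 * 0.189 = 0.102627
P(B|not A)*P(not A) = 0.276 * 0.811 = 0.223836
P(B) = 0.102627 + 0.223836 = 0.326463
P(A|B) = 0.102627 / 0.326463 ≈ 0.31436028

0.314360


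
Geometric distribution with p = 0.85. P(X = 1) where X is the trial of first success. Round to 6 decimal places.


P = (1-p)^(k-1) * p
(1-p)^(k-1) = 0.15^0 = 1
P = 1 * 0.85 = 0.85

0.850000


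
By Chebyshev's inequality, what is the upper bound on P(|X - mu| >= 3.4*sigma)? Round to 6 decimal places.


P <= 1/k^2
k^2 = 3.4^2 = 11.56
1/k^2 = 1 / 11.56 = 25/289 ≈ 0.08650519

0.086505


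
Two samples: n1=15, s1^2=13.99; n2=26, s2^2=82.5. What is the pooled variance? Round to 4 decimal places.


sp^2 = ((n1-1)*s1^2 + (n2-1)*s2^2)/(n1+n2-2)
(n1-1)*s1^2 = 14 * 13.99 = 195.86
(n2-1)*s2^2 = 25 * 82.5 = 2062.5
numerator = 195.86 + 2062.5 = 2258.36
n1+n2-2 = 39
sp^2 = 2258.36 / 39 = 4343/75 ≈ 57.906667

57.9067


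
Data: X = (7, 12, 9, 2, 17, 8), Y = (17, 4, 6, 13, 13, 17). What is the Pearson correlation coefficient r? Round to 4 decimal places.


r = sum((xi-xbar)(yi-ybar)) / sqrt(sum((xi-xbar)^2) * sum((yi-ybar)^2))
n = 6, xbar = 55/6 ≈ 9.166667, ybar = 70/6 = 35/3 ≈ 11.666667
Sxy = sum((xi-xbar)(yi-ybar)) = -113/3 ≈ -37.666667
Sxx = sum((xi-xbar)^2) = 761/6 ≈ 126.833333
Syy = sum((yi-ybar)^2) = 454/3 ≈ 151.333333
sqrt(Sxx*Syy) ≈ 138.542813
r = Sxy / sqrt(Sxx*Syy) = -37.666667 / 138.542813 ≈ -0.271877

-0.2719


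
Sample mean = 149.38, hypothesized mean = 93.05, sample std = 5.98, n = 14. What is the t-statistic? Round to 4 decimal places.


t = (xbar - mu0) / (s/sqrt(n))
xbar - mu0 = 149.38 - 93.05 = 56.33
sqrt(14) ≈ 3.74165739
s/sqrt(n) = 5.98 / 3.74165739 ≈ 1.59822223
t = 56.33 / 1.59822223 ≈ 35.245411

35.2454


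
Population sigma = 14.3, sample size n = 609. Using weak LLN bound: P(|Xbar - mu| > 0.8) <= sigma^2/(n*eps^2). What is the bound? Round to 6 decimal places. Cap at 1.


bound = min(1, sigma^2/(n*eps^2))
sigma^2 = 14.3^2 = 204.49
n*eps^2 = 609 * 0.8^2 = 609 * 0.64 = 389.76
sigma^2/(n*eps^2) = 204.49 / 389.76 ≈ 0.52465620

0.524656


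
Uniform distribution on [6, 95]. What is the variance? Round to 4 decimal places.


Var = (b-a)^2 / 12
(b-a)^2 = (95 - 6)^2 = 7921
Var = 7921/12 ≈ 660.083333

660.0833


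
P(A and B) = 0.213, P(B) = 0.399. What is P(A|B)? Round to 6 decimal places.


P(A|B) = P(A and B) / P(B) = 0.213 / 0.399 = 71/133 ≈ 0.53383459

0.533835


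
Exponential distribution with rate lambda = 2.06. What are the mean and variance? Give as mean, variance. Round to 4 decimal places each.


mean = 1/lam, var = 1/lam^2
mean = 1 / 2.06 = 50/103 ≈ 0.485437
lam^2 = 2.06^2 = 4.2436
var = 1 / 4.2436 ≈ 0.235649

0.4854, 0.2356


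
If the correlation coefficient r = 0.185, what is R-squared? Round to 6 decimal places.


R^2 = r^2 = (0.185)^2 = 0.034225

0.034225


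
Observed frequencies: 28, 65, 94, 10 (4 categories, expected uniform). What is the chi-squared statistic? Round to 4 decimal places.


chi2 = sum((O-E)^2/E), E = total/4
total = 197, E = 197/4 = 49.25
(28 - 49.25)^2 / 49.25 = 451.5625 / 49.25 = 7225/788 ≈ 9.168782
(65 - 49.25)^2 / 49.25 = 248.0625 / 49.25 = 3969/788 ≈ 5.036802
(94 - 49.25)^2 / 49.25 = 2002.5625 / 49.25 = 32041/788 ≈ 40.661168
(10 - 49.25)^2 / 49.25 = 1540.5625 / 49.25 = 24649/788 ≈ 31.280457
chi2 = 16971/197 ≈ 86.147208

86.1472


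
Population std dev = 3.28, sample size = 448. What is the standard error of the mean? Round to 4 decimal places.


SE = sigma / sqrt(n)
sqrt(448) ≈ 21.166010
SE = 3.28 / 21.166010 ≈ 0.154965

0.1550


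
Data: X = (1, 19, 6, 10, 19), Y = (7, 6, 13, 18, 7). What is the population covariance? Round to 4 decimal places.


Cov = (1/n)*sum((xi-xbar)(yi-ybar))
n = 5, xbar = 55/5 = 11, ybar = 51/5 = 10.2
sum((xi-xbar)(yi-ybar)) = -49
Cov = -49 / 5 = -9.8

-9.8000


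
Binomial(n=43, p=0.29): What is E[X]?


E[X] = n*p = 43 * 0.29 = 12.47

12.47


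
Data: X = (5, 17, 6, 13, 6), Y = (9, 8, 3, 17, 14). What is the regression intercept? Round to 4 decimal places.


a = ybar - b*xbar, where b = sum((xi-xbar)(yi-ybar)) / sum((xi-xbar)^2)
n = 5, xbar = 47/5 = 9.4, ybar = 51/5 = 10.2
Sxy = sum((xi-xbar)(yi-ybar)) = 24.6
Sxx = sum((xi-xbar)^2) = 113.2
b = Sxy / Sxx = 123/566 ≈ 0.217314
a = 10.2 - 0.217314 * 9.4 = 4617/566 ≈ 8.157244

8.1572


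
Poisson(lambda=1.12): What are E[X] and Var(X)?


E[X] = Var(X) = lambda = 1.12

1.12, 1.12


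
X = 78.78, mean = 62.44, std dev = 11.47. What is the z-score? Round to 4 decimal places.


z = (X - mu) / sigma
X - mu = 78.78 - 62.44 = 16.34
z = 16.34 / 11.47 = 1634/1147 ≈ 1.424586

1.4246


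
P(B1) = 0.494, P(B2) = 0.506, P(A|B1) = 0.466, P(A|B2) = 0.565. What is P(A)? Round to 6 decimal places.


P(A) = P(A|B1)*P(B1) + P(A|B2)*P(B2)
P(A|B1)*P(B1) = 0.466 * 0.494 = 0.230204
P(A|B2)*P(B2) = 0.565 * 0.506 = 0.28589
P(A) = 0.230204 + 0.28589 = 0.516094

0.516094


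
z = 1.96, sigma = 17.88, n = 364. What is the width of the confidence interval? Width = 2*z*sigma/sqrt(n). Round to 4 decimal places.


width = 2*z*sigma/sqrt(n)
2*z*sigma = 2 * 1.96 * 17.88 = 70.0896
sqrt(364) ≈ 19.078784
width = 70.0896 / 19.078784 ≈ 3.673693

3.6737


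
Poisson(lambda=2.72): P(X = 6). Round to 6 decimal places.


P = e^(-lam) * lam^k / k!
e^(-2.72) ≈ 0.06587475
lam^k = 2.72^6 ≈ 404.961209
k! = 6! = 720
P = 0.06587475 * 404.961209 / 720 ≈ 0.037051

0.037051


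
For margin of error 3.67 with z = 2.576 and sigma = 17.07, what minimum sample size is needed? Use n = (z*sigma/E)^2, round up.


z*sigma/E = 2.576 * 17.07 / 3.67 ≈ 11.981559
(z*sigma/E)^2 ≈ 143.557746
round up: n = 144

144


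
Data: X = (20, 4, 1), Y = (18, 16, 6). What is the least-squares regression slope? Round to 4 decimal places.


b = sum((xi-xbar)(yi-ybar)) / sum((xi-xbar)^2)
n = 3, xbar = 25/3 ≈ 8.333333, ybar = 40/3 ≈ 13.333333
Sxy = sum((xi-xbar)(yi-ybar)) = 290/3 ≈ 96.666667
Sxx = sum((xi-xbar)^2) = 626/3 ≈ 208.666667
b = Sxy / Sxx = 145/313 ≈ 0.463259

0.4633


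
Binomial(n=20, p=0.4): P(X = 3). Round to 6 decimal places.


P = C(n,k) * p^k * (1-p)^(n-k)
C(20,3) = 1140
p^k = 0.4^3 = 0.064
(1-p)^(n-k) = 0.6^17 ≈ 0.0001692666
P = 1140 * 0.064 * 0.0001692666 ≈ 0.012350

0.012350


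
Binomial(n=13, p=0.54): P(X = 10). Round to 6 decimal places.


P = C(n,k) * p^k * (1-p)^(n-k)
C(13,10) = 286
p^k = 0.54^10 ≈ 0.002108325
(1-p)^(n-k) = 0.46^3 = 0.097336
P = 286 * 0.002108325 * 0.097336 ≈ 0.058692

0.058692


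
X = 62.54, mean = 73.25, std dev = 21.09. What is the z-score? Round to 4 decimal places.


z = (X - mu) / sigma
X - mu = 62.54 - 73.25 = -10.71
z = -10.71 / 21.09 = -357/703 ≈ -0.507824

-0.5078


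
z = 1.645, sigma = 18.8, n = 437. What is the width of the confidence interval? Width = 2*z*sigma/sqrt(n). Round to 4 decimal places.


width = 2*z*sigma/sqrt(n)
2*z*sigma = 2 * 1.645 * 18.8 = 61.852
sqrt(437) ≈ 20.904545
width = 61.852 / 20.904545 ≈ 2.958782

2.9588


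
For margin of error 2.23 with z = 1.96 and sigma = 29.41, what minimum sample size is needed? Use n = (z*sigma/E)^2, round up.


z*sigma/E = 1.96 * 29.41 / 2.23 = 144109/5575 ≈ 25.849148
(z*sigma/E)^2 ≈ 668.178451
round up: n = 669

669


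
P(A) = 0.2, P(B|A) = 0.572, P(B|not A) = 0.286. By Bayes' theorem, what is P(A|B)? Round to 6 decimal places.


P(A|B) = P(B|A)*P(A) / P(B), P(B) = P(B|A)*P(A) + P(B|not A)*P(not A)
P(B|A)*P(A) = 0.572 * 0.2 = 0.1144
P(B|not A)*P(not A) = 0.286 * 0.8 = 0.2288
P(B) = 0.1144 + 0.2288 = 0.3432
P(A|B) = 0.1144 / 0.3432 = 1/3 ≈ 0.33333333

0.333333


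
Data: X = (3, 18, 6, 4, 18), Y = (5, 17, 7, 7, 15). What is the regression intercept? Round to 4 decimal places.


a = ybar - b*xbar, where b = sum((xi-xbar)(yi-ybar)) / sum((xi-xbar)^2)
n = 5, xbar = 49/5 = 9.8, ybar = 51/5 = 10.2
Sxy = sum((xi-xbar)(yi-ybar)) = 161.2
Sxx = sum((xi-xbar)^2) = 228.8
b = Sxy / Sxx = 31/44 ≈ 0.704545
a = 10.2 - 0.704545 * 9.8 = 145/44 ≈ 3.295455

3.2955


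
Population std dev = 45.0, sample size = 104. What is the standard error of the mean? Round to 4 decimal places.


SE = sigma / sqrt(n)
sqrt(104) ≈ 10.198039
SE = 45.0 / 10.198039 ≈ 4.412613

4.4126


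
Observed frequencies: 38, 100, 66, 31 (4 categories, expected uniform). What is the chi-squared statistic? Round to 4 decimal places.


chi2 = sum((O-E)^2/E), E = total/4
total = 235, E = 235/4 = 58.75
(38 - 58.75)^2 / 58.75 = 430.5625 / 58.75 = 6889/940 ≈ 7.328723
(100 - 58.75)^2 / 58.75 = 1701.5625 / 58.75 = 5445/188 ≈ 28.962766
(66 - 58.75)^2 / 58.75 = 52.5625 / 58.75 = 841/940 ≈ 0.894681
(31 - 58.75)^2 / 58.75 = 770.0625 / 58.75 = 12321/940 ≈ 13.107447
chi2 = 11819/235 ≈ 50.293617

50.2936


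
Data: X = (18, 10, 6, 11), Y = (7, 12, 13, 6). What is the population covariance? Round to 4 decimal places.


Cov = (1/n)*sum((xi-xbar)(yi-ybar))
n = 4, xbar = 45/4 = 11.25, ybar = 38/4 = 9.5
sum((xi-xbar)(yi-ybar)) = -37.5
Cov = -37.5 / 4 = -9.375

-9.3750


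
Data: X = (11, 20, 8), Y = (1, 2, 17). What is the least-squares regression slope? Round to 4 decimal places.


b = sum((xi-xbar)(yi-ybar)) / sum((xi-xbar)^2)
n = 3, xbar = 39/3 = 13, ybar = 20/3 ≈ 6.666667
Sxy = sum((xi-xbar)(yi-ybar)) = -73
Sxx = sum((xi-xbar)^2) = 78
b = Sxy / Sxx = -73/78 ≈ -0.935897

-0.9359


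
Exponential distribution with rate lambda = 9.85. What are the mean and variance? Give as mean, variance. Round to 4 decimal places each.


mean = 1/lam, var = 1/lam^2
mean = 1 / 9.85 = 20/197 ≈ 0.101523
lam^2 = 9.85^2 = 97.0225
var = 1 / 97.0225 ≈ 0.010307

0.1015, 0.0103


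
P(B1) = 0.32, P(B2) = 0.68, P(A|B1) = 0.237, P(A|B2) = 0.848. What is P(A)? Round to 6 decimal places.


P(A) = P(A|B1)*P(B1) + P(A|B2)*P(B2)
P(A|B1)*P(B1) = 0.237 * 0.32 = 0.07584
P(A|B2)*P(B2) = 0.848 * 0.68 = 0.57664
P(A) = 0.07584 + 0.57664 = 0.65248

0.652480


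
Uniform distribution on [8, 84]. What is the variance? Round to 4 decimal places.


Var = (b-a)^2 / 12
(b-a)^2 = (84 - 8)^2 = 5776
Var = 5776/12 ≈ 481.333333

481.3333


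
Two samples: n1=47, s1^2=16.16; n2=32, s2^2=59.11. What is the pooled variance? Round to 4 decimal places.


sp^2 = ((n1-1)*s1^2 + (n2-1)*s2^2)/(n1+n2-2)
(n1-1)*s1^2 = 46 * 16.16 = 743.36
(n2-1)*s2^2 = 31 * 59.11 = 1832.41
numerator = 743.36 + 1832.41 = 2575.77
n1+n2-2 = 77
sp^2 = 2575.77 / 77 = 257577/7700 ≈ 33.451558

33.4516


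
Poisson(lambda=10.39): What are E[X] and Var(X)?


E[X] = Var(X) = lambda = 10.39

10.39, 10.39


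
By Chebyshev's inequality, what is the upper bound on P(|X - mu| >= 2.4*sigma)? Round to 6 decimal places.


P <= 1/k^2
k^2 = 2.4^2 = 5.76
1/k^2 = 1 / 5.76 = 25/144 ≈ 0.17361111

0.173611


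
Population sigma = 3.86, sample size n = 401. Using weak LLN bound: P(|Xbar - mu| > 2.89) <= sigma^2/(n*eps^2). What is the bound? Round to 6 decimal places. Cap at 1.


bound = min(1, sigma^2/(n*eps^2))
sigma^2 = 3.86^2 = 14.8996
n*eps^2 = 401 * 2.89^2 = 401 * 8.3521 = 3349.1921
sigma^2/(n*eps^2) = 14.8996 / 3349.1921 ≈ 0.00444871

0.004449


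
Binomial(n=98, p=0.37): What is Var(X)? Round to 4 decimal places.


Var = n*p*(1-p) = 98 * 0.37 * 0.63 = 22.8438

22.8438


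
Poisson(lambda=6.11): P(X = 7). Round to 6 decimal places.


P = e^(-lam) * lam^k / k!
e^(-6.11) ≈ 0.002220551
lam^k = 6.11^7 ≈ 317898.494870
k! = 7! = 5040
P = 0.002220551 * 317898.494870 / 5040 ≈ 0.140061

0.140061


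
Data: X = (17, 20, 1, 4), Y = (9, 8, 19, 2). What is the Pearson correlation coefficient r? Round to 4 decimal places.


r = sum((xi-xbar)(yi-ybar)) / sqrt(sum((xi-xbar)^2) * sum((yi-ybar)^2))
n = 4, xbar = 42/4 = 10.5, ybar = 38/4 = 9.5
Sxy = sum((xi-xbar)(yi-ybar)) = -59
Sxx = sum((xi-xbar)^2) = 265
Syy = sum((yi-ybar)^2) = 149
sqrt(Sxx*Syy) ≈ 198.708329
r = Sxy / sqrt(Sxx*Syy) = -59 / 198.708329 ≈ -0.296918

-0.2969


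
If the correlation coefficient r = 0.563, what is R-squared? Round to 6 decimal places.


R^2 = r^2 = (0.563)^2 = 0.316969

0.316969


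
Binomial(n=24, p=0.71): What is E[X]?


E[X] = n*p = 24 * 0.71 = 17.04

17.04


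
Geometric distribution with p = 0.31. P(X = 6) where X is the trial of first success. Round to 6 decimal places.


P = (1-p)^(k-1) * p
(1-p)^(k-1) = 0.69^5 ≈ 0.1564031
P = 0.1564031 * 0.31 ≈ 0.04848497

0.048485


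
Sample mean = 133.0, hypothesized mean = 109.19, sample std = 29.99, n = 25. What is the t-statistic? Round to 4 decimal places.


t = (xbar - mu0) / (s/sqrt(n))
xbar - mu0 = 133.0 - 109.19 = 23.81
sqrt(25) = 5
s/sqrt(n) = 29.99 / 5 = 5.998
t = 23.81 / 5.998 = 11905/2999 ≈ 3.969657

3.9697


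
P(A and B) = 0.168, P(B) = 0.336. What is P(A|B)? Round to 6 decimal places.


P(A|B) = P(A and B) / P(B) = 0.168 / 0.336 = 0.5

0.500000


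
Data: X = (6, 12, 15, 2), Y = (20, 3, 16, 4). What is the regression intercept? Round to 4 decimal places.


a = ybar - b*xbar, where b = sum((xi-xbar)(yi-ybar)) / sum((xi-xbar)^2)
n = 4, xbar = 35/4 = 8.75, ybar = 43/4 = 10.75
Sxy = sum((xi-xbar)(yi-ybar)) = 27.75
Sxx = sum((xi-xbar)^2) = 102.75
b = Sxy / Sxx = 37/137 ≈ 0.270073
a = 10.75 - 0.270073 * 8.75 = 1149/137 ≈ 8.386861

8.3869


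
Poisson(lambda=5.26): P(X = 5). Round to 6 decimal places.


P = e^(-lam) * lam^k / k!
e^(-5.26) ≈ 0.005195305
lam^k = 5.26^5 ≈ 4026.509432
k! = 5! = 120
P = 0.005195305 * 4026.509432 / 120 ≈ 0.174325

0.174325


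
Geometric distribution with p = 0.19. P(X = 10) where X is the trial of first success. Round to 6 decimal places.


P = (1-p)^(k-1) * p
(1-p)^(k-1) = 0.81^9 ≈ 0.1500946
P = 0.1500946 * 0.19 ≈ 0.02851798

0.028518


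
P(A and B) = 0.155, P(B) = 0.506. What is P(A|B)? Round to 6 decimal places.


P(A|B) = P(A and B) / P(B) = 0.155 / 0.506 = 155/506 ≈ 0.30632411

0.306324


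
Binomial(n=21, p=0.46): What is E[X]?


E[X] = n*p = 21 * 0.46 = 9.66

9.66
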